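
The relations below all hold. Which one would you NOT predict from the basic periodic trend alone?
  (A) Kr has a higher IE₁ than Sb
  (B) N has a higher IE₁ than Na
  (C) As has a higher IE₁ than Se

(C)

The general trend: IE₁ increases across a period and decreases down a group.
(A) Kr (period 4, group 18) vs Sb (period 5, group 15): the stated order agrees with the simple trend.
(B) N (period 2, group 15) vs Na (period 3, group 1): the stated order agrees with the simple trend.
(C) As (period 4, group 15) vs Se (period 4, group 16): the stated order contradicts the simple trend.
The exception is (C): Se (4p⁴) ionizes more easily than half-filled As (4p³).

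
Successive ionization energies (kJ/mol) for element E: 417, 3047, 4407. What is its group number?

Group 1

Look for the largest jump between consecutive ionization energies: IE2/IE1 ≈ 7.3, far larger than any earlier ratio.
That jump marks the point where a core electron is being removed. So the atom has 1 valence electron.
A main-group element with 1 valence electron is in group 1.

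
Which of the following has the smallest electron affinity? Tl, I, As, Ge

Tl

Adding an electron releases more energy for atoms nearer the top right (short of the noble gases).
Here both period and group differ, so the two effects have to be weighed against each other.
As > Tl: relative to Tl, both the across-period and down-group shifts push As's electron affinity up.
Ge > As: this pair runs against the simple trend — see the exception note.
I > Ge: period and group pull opposite ways; the across-period shift dominates (295 vs 119 kJ/mol).
Note the exception: Ge has a higher electron affinity than As, contrary to the simple trend — adding an electron to As's half-filled 4p³ is unfavourable, so Ge (4p²) has the more exothermic EA.
Tabulated electron affinity (kJ/mol): Ge 119, As 78, I 295, Tl 19.
The smallest electron affinity among these belongs to Tl.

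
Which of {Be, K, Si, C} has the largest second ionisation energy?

K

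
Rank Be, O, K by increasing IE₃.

IE_3 is the cost of taking one more electron from the +2 cation: Be²⁺ is the bare [He] core; O²⁺ still has 4 valence electrons; K²⁺ is already 1 electron into the core.
Usually core removal costs more than valence removal, but here the competition is close: a tightly held n=2 valence electron can cost more to remove than an n=3 core electron, so the actual values have to decide it.
The numbers (kJ/mol): Be 14849, O 5300, K 4420.
Putting it together, IE_3: K < O < Be.

K < O < Be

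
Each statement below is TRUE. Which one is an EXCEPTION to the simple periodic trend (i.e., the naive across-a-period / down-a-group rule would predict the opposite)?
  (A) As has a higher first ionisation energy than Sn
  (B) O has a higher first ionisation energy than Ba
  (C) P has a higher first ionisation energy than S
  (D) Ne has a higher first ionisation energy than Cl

(C)

The general trend: first ionisation energy increases across a period and decreases down a group.
(A) As (period 4, group 15) vs Sn (period 5, group 14): the stated order agrees with the simple trend.
(B) O (period 2, group 16) vs Ba (period 6, group 2): the stated order agrees with the simple trend.
(C) P (period 3, group 15) vs S (period 3, group 16): the stated order contradicts the simple trend.
(D) Ne (period 2, group 18) vs Cl (period 3, group 17): the stated order agrees with the simple trend.
The exception is (C): S (3p⁴) ionizes more easily than half-filled P (3p³) because the paired 3p electron in S is pushed out by e⁻–e⁻ repulsion.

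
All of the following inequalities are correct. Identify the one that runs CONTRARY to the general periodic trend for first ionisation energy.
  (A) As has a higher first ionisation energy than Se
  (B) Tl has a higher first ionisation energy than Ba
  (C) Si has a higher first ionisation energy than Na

(A)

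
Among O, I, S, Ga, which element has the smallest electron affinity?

Adding an electron releases more energy for atoms nearer the top right (short of the noble gases).
Neither a single period nor a single group — weigh both effects.
O > Ga: relative to Ga, both the across-period and down-group shifts push O's electron affinity up.
S > O: this pair runs against the simple trend — see the exception note.
I > S: the two effects oppose for this pair; the across-period effect wins (295 vs 200 kJ/mol).
Note the exception: S has a higher electron affinity than O, contrary to the simple trend — the compact 2p subshell of O repels the added electron more than S's larger 3p does.
Approximate values (kJ/mol): O 141, S 200, Ga 29, I 295.
The smallest electron affinity among these belongs to Ga.

Ga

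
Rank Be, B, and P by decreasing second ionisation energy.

After 1 electron has been removed, what remains? Be⁺ still has 1 valence electron; B⁺ still has 2 valence electrons; P⁺ still has 4 valence electrons.
All are still removing valence electrons, so compare the +1 ions as you would atoms: IE_2 generally rises across a period (higher Z_eff) and falls down a group (larger shell), subject to the usual subshell exceptions.
Valence configurations: Be⁺ [He]2s¹, B⁺ [He]2s², P⁺ [Ne]3s²3p².
The numbers (kJ/mol): Be 1757, B 2427, P 1907.
So the second ionization energies run Be < P < B.

B > P > Be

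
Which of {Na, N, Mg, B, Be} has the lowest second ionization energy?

IE_2 is the cost of taking one more electron from the +1 cation: Na⁺ is the bare [Ne] core; N⁺ still has 4 valence electrons; Mg⁺ still has 1 valence electron; B⁺ still has 2 valence electrons; Be⁺ still has 1 valence electron.
Core electrons are held far more tightly than valence electrons, so Na tops the IE_2 order.
Valence configurations: N⁺ [He]2s²2p², Mg⁺ [Ne]3s¹, B⁺ [He]2s², Be⁺ [He]2s¹.
The numbers (kJ/mol): Na 4562, N 2856, Mg 1451, B 2427, Be 1757.
Hence IE_2: Mg < Be < B < N < Na.

Mg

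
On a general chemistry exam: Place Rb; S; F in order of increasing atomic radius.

F < S < Rb

F is in period 2, group 17; S is in period 3, group 16; Rb is in period 5, group 1.
Radius decreases left→right (rising Z_eff, same n) and increases top→bottom (higher n).
Neither a single period nor a single group — weigh both effects.
S > F: relative to F, both the across-period and down-group shifts push S's atomic radius up.
Rb > S: both effects reinforce here, so Rb is clearly the larger of the two.
Approximate values (pm): F 64, S 103, Rb 210.
So from smallest to largest: F < S < Rb.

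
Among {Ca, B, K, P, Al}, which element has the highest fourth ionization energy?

The fourth ionization energy removes an electron from the +3 ion. For each element: Ca³⁺ is already 1 electron into the core; B³⁺ is the bare [He] core; K³⁺ is already 2 electrons into the core; P³⁺ still has 2 valence electrons; Al³⁺ is the bare [Ne] core.
Breaking into a closed-shell core is much more expensive than removing a leftover valence electron — K, Ca, Al and B have the largest IE_4 here.
Approximate IE_4 values (kJ/mol): Ca 6491, B 25026, K 5877, P 4964, Al 11577.
Overall IE_4 order: P < K < Ca < Al < B.

B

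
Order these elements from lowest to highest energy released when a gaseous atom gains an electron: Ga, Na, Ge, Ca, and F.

Ca < Ga < Na < Ge < F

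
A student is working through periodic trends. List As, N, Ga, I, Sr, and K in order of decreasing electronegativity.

Atoms toward the upper right of the periodic table pull bonding electrons most strongly.
These span different periods and groups, so the two trends combine.
Sr > K: period and group pull opposite ways; the across-period shift dominates (0.95 vs 0.82).
Ga > Sr: relative to Sr, both the across-period and down-group shifts push Ga's electronegativity up.
As > Ga: As lies to the right of Ga in period 4, so the across-period effect alone puts As higher.
I > As: the two effects oppose for this pair; the across-period effect wins (2.66 vs 2.18).
N > I: period and group pull opposite ways; the down-group shift dominates (3.04 vs 2.66).
Approximate values (Pauling): N 3.04, K 0.82, Ga 1.81, As 2.18, Sr 0.95, I 2.66.
So from highest to lowest: N > I > As > Ga > Sr > K.

N > I > As > Ga > Sr > K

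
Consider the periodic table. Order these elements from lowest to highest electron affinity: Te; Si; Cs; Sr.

Sr < Cs < Si < Te

Si is in period 3, group 14; Sr is in period 5, group 2; Te is in period 5, group 16; Cs is in period 6, group 1.
Atoms with high Z_eff and room in the valence shell (especially the halogens) have the most exothermic electron affinities.
These span different periods and groups, so the two trends combine.
Cs > Sr: this pair runs against the simple trend — see the exception note.
Si > Cs: both effects reinforce here, so Si is clearly the higher of the two.
Te > Si: period and group pull opposite ways; the across-period shift dominates (190 vs 134 kJ/mol).
Note the exception: Cs has a higher electron affinity than Sr, contrary to the simple trend — adding an electron to Sr (ns²) has to open a new, higher-energy np subshell, which is unfavourable.
Tabulated electron affinity (kJ/mol): Si 134, Sr 5, Te 190, Cs 46.
So from lowest to highest: Sr < Cs < Si < Te.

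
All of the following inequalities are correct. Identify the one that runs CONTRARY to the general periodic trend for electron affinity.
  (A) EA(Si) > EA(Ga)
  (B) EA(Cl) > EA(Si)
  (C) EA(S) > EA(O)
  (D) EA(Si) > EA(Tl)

The general trend: electron affinity increases across a period and decreases down a group.
(A) Si (period 3, group 14) vs Ga (period 4, group 13): the stated order agrees with the simple trend.
(B) Cl (period 3, group 17) vs Si (period 3, group 14): the stated order agrees with the simple trend.
(C) S (period 3, group 16) vs O (period 2, group 16): the stated order contradicts the simple trend.
(D) Si (period 3, group 14) vs Tl (period 6, group 13): the stated order agrees with the simple trend.
The exception is (C): the compact 2p subshell of O repels the added electron more than S's larger 3p does.

(C)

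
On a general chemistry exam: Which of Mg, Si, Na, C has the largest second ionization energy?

Na

IE_2 is the cost of taking one more electron from the +1 cation: Mg⁺ still has 1 valence electron; Si⁺ still has 3 valence electrons; Na⁺ is the bare [Ne] core; C⁺ still has 3 valence electrons.
Breaking into a closed-shell core is much more expensive than removing a leftover valence electron — Na has the largest IE_2 here.
Valence configurations: Mg⁺ [Ne]3s¹, Si⁺ [Ne]3s²3p¹, C⁺ [He]2s²2p¹.
The numbers (kJ/mol): Mg 1451, Si 1577, Na 4562, C 2353.
Hence IE_2: Mg < Si < C < Na.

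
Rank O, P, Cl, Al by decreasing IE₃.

O, Cl, P, Al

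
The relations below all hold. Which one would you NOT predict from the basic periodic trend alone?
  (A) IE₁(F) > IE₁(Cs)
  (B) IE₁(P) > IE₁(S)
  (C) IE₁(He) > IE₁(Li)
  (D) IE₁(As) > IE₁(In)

(B)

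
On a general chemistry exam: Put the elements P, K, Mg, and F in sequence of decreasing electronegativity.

F, P, Mg, K

F is in period 2, group 17; Mg is in period 3, group 2; P is in period 3, group 15; K is in period 4, group 1.
Atoms toward the upper right of the periodic table pull bonding electrons most strongly.
These span different periods and groups, so the two trends combine.
Mg > K: both effects reinforce here, so Mg is clearly the higher of the two.
P > Mg: P lies to the right of Mg in period 3, so the across-period effect alone puts P higher.
F > P: both effects reinforce here, so F is clearly the higher of the two.
Tabulated electronegativity (Pauling): F 3.98, Mg 1.31, P 2.19, K 0.82.
So from highest to lowest: F > P > Mg > K.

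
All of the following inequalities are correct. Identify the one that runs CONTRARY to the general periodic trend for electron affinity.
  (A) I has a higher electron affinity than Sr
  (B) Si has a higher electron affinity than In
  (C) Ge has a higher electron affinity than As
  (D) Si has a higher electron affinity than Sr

(C)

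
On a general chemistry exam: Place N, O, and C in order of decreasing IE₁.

C is in period 2, group 14; N is in period 2, group 15; O is in period 2, group 16.
First ionization energy rises across a period (greater Z_eff holds electrons more tightly) and falls down a group (valence electrons are farther from the nucleus).
All lie in period 2; the across-period trend (first ionization energy increases left to right) applies, with the exception below.
Note the exception: N has a higher first ionization energy than O, contrary to the simple trend — pairing an electron in O's 2p⁴ costs repulsion energy, so O ionizes more easily than half-filled N (2p³).
Tabulated first ionization energy (kJ/mol): C 1086, N 1402, O 1314.
So from highest to lowest: N > O > C.

N, O, C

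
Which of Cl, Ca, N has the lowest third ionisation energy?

After 2 electrons have been removed, what remains? Cl²⁺ still has 5 valence electrons; Ca²⁺ is the bare [Ar] core; N²⁺ still has 3 valence electrons.
Pulling an electron out of a noble-gas core costs far more than removing a remaining valence electron, so Ca sits at the high end of IE_3.
Valence configurations: Cl²⁺ [Ne]3s²3p³, N²⁺ [He]2s²2p¹.
The numbers (kJ/mol): Cl 3822, Ca 4912, N 4578.
So the third ionization energies run Cl < N < Ca.

Cl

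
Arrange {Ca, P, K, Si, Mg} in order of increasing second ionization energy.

Ca, Mg, Si, P, K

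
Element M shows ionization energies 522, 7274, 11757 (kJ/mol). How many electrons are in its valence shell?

Look for the largest jump between consecutive ionization energies: IE2/IE1 ≈ 13.9, far larger than any earlier ratio.
That jump marks the point where a core electron is being removed. So the atom has 1 valence electron.

1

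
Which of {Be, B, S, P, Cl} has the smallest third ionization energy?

P

After 2 electrons have been removed, what remains? Be²⁺ is the bare [He] core; B²⁺ still has 1 valence electron; S²⁺ still has 4 valence electrons; P²⁺ still has 3 valence electrons; Cl²⁺ still has 5 valence electrons.
Breaking into a closed-shell core is much more expensive than removing a leftover valence electron — Be has the largest IE_3 here.
Valence configurations: B²⁺ [He]2s¹, S²⁺ [Ne]3s²3p², P²⁺ [Ne]3s²3p¹, Cl²⁺ [Ne]3s²3p³.
Tabulated IE_3 (kJ/mol): Be 14849, B 3660, S 3357, P 2914, Cl 3822.
Hence IE_3: P < S < B < Cl < Be.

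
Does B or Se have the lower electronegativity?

B

B is in period 2, group 13; Se is in period 4, group 16.
Atoms toward the upper right of the periodic table pull bonding electrons most strongly.
These span different periods and groups, so the two trends combine.
Se > B: period and group pull opposite ways; the across-period shift dominates (2.55 vs 2.04).
For reference (Pauling): B 2.04, Se 2.55.
So B has the lower electronegativity (B < Se).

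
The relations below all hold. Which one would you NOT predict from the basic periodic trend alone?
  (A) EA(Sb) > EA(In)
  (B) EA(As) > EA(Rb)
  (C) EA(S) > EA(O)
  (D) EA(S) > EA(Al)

(C)

The general trend: electron affinity increases across a period and decreases down a group.
(A) Sb (period 5, group 15) vs In (period 5, group 13): the stated order agrees with the simple trend.
(B) As (period 4, group 15) vs Rb (period 5, group 1): the stated order agrees with the simple trend.
(C) S (period 3, group 16) vs O (period 2, group 16): the stated order contradicts the simple trend.
(D) S (period 3, group 16) vs Al (period 3, group 13): the stated order agrees with the simple trend.
The exception is (C): the compact 2p subshell of O repels the added electron more than S's larger 3p does.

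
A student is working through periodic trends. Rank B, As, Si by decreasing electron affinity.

Si > As > B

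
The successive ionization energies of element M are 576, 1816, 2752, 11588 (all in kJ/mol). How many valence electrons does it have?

3

Look for the largest jump between consecutive ionization energies: IE4/IE3 ≈ 4.2, far larger than any earlier ratio.
That jump marks the point where a core electron is being removed. So the atom has 3 valence electrons.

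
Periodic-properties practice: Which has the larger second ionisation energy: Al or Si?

Al

IE_2 is the cost of taking one more electron from the +1 cation: Al⁺ still has 2 valence electrons; Si⁺ still has 3 valence electrons.
All are still removing valence electrons, so compare the +1 ions as you would atoms: IE_2 generally rises across a period (higher Z_eff) and falls down a group (larger shell), subject to the usual subshell exceptions.
Valence configurations: Al⁺ [Ne]3s², Si⁺ [Ne]3s²3p¹.
Si⁺ loses a lone 3p electron whereas Al⁺ must break into a filled 3s² pair, so IE_2(Al) > IE_2(Si) even though Si has the higher nuclear charge.
Approximate IE_2 values (kJ/mol): Al 1817, Si 1577.
Hence IE_2: Si < Al.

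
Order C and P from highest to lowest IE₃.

C > P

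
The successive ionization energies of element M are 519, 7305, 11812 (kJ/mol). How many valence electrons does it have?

1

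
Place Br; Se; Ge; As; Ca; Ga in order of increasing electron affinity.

Atoms with high Z_eff and room in the valence shell (especially the halogens) have the most exothermic electron affinities.
All lie in period 4; the across-period trend (electron affinity increases left to right) applies, with the exception below.
Note the exception: Ge has a higher electron affinity than As, contrary to the simple trend — adding an electron to As's half-filled 4p³ is unfavourable, so Ge (4p²) has the more exothermic EA.
Approximate values (kJ/mol): Ca 2, Ga 29, Ge 119, As 78, Se 195, Br 325.
So from lowest to highest: Ca < Ga < As < Ge < Se < Br.

Ca < Ga < As < Ge < Se < Br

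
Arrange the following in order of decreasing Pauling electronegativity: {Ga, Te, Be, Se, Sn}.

EN rises left→right (higher Z_eff, smaller atoms) and falls top→bottom (larger, more shielded atoms).
Neither a single period nor a single group — weigh both effects.
Ga > Be: period and group pull opposite ways; the across-period shift dominates (1.81 vs 1.57).
Sn > Ga: the two effects oppose for this pair; the across-period effect wins (1.96 vs 1.81).
Te > Sn: both are in period 5; the period trend gives Te the larger value.
Se > Te: Se sits above Te in group 16, so the down-group effect alone puts Se higher.
For reference (Pauling): Be 1.57, Ga 1.81, Se 2.55, Sn 1.96, Te 2.10.
So from highest to lowest: Se > Te > Sn > Ga > Be.

Se, Te, Sn, Ga, Be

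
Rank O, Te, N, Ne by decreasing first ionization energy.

Ne, N, O, Te

N is in period 2, group 15; O is in period 2, group 16; Ne is in period 2, group 18; Te is in period 5, group 16.
Removing the outermost electron gets harder across a period and easier down a group.
Neither a single period nor a single group — weigh both effects.
O > Te: they share group 16; the group trend gives O the larger value.
N > O: this pair runs against the simple trend — see the exception note.
Ne > N: both are in period 2; the period trend gives Ne the larger value.
Note the exception: N has a higher first ionization energy than O, contrary to the simple trend — pairing an electron in O's 2p⁴ costs repulsion energy, so O ionizes more easily than half-filled N (2p³).
Tabulated first ionization energy (kJ/mol): N 1402, O 1314, Ne 2081, Te 869.
So from highest to lowest: Ne > N > O > Te.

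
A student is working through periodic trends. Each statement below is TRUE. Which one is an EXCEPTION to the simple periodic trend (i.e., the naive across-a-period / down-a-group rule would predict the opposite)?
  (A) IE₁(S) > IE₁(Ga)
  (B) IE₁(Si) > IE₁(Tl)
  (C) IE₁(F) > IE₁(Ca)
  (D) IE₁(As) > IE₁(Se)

(D)

The general trend: first ionisation energy increases across a period and decreases down a group.
(A) S (period 3, group 16) vs Ga (period 4, group 13): the stated order agrees with the simple trend.
(B) Si (period 3, group 14) vs Tl (period 6, group 13): the stated order agrees with the simple trend.
(C) F (period 2, group 17) vs Ca (period 4, group 2): the stated order agrees with the simple trend.
(D) As (period 4, group 15) vs Se (period 4, group 16): the stated order contradicts the simple trend.
The exception is (D): Se (4p⁴) ionizes more easily than half-filled As (4p³).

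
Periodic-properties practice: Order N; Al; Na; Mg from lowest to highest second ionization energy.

Mg < Al < N < Na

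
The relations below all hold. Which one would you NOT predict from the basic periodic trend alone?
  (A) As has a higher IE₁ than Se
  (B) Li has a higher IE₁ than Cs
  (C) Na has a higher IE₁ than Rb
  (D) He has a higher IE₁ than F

(A)

The general trend: IE₁ increases across a period and decreases down a group.
(A) As (period 4, group 15) vs Se (period 4, group 16): the stated order contradicts the simple trend.
(B) Li (period 2, group 1) vs Cs (period 6, group 1): the stated order agrees with the simple trend.
(C) Na (period 3, group 1) vs Rb (period 5, group 1): the stated order agrees with the simple trend.
(D) He (period 1, group 18) vs F (period 2, group 17): the stated order agrees with the simple trend.
The exception is (A): Se (4p⁴) ionizes more easily than half-filled As (4p³).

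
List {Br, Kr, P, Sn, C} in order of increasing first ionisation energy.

Sn < P < C < Br < Kr

Removing the outermost electron gets harder across a period and easier down a group.
These span different periods and groups, so the two trends combine.
P > Sn: both effects reinforce here, so P is clearly the higher of the two.
C > P: the two effects oppose for this pair; the down-group effect wins (1086 vs 1012 kJ/mol).
Br > C: the two effects oppose for this pair; the across-period effect wins (1140 vs 1086 kJ/mol).
Kr > Br: Kr lies to the right of Br in period 4, so the across-period effect alone puts Kr higher.
Tabulated first ionization energy (kJ/mol): C 1086, P 1012, Br 1140, Kr 1351, Sn 709.
So from lowest to highest: Sn < P < C < Br < Kr.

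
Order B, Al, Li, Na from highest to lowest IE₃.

IE_3 is the cost of taking one more electron from the +2 cation: B²⁺ still has 1 valence electron; Al²⁺ still has 1 valence electron; Li²⁺ is already 1 electron into the core; Na²⁺ is already 1 electron into the core.
Breaking into a closed-shell core is much more expensive than removing a leftover valence electron — Na and Li have the largest IE_3 here.
Valence configurations: B²⁺ [He]2s¹, Al²⁺ [Ne]3s¹.
Approximate IE_3 values (kJ/mol): B 3660, Al 2745, Li 11815, Na 6910.
So the third ionization energies run Al < B < Na < Li.

Li > Na > B > Al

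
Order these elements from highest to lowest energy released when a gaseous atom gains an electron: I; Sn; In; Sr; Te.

Sr is in period 5, group 2; In is in period 5, group 13; Sn is in period 5, group 14; Te is in period 5, group 16; I is in period 5, group 17.
Atoms with high Z_eff and room in the valence shell (especially the halogens) have the most exothermic electron affinities.
All lie in period 5, so electron affinity increases left to right.
So from highest to lowest: I > Te > Sn > In > Sr.

I, Te, Sn, In, Sr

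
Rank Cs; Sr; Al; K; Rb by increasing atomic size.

Al < Sr < K < Rb < Cs

Radius decreases left→right (rising Z_eff, same n) and increases top→bottom (higher n).
Here both period and group differ, so the two effects have to be weighed against each other.
Sr > Al: both effects reinforce here, so Sr is clearly the larger of the two.
K > Sr: the two effects oppose for this pair; the across-period effect wins (196 vs 185 pm).
Rb > K: they share group 1; the group trend gives Rb the larger value.
Cs > Rb: Cs sits below Rb in group 1, so the down-group effect alone puts Cs larger.
Tabulated atomic radius (pm): Al 126, K 196, Rb 210, Sr 185, Cs 232.
So from smallest to largest: Al < Sr < K < Rb < Cs.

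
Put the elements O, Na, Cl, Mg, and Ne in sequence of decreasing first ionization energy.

Ne > O > Cl > Mg > Na

O is in period 2, group 16; Ne is in period 2, group 18; Na is in period 3, group 1; Mg is in period 3, group 2; Cl is in period 3, group 17.
IE₁ increases left→right with effective nuclear charge and decreases top→bottom as the valence shell moves farther out.
These span different periods and groups, so the two trends combine.
Mg > Na: Mg lies to the right of Na in period 3, so the across-period effect alone puts Mg higher.
Cl > Mg: both are in period 3; the period trend gives Cl the larger value.
O > Cl: period and group pull opposite ways; the down-group shift dominates (1314 vs 1251 kJ/mol).
Ne > O: both are in period 2; the period trend gives Ne the larger value.
Approximate values (kJ/mol): O 1314, Ne 2081, Na 496, Mg 738, Cl 1251.
So from highest to lowest: Ne > O > Cl > Mg > Na.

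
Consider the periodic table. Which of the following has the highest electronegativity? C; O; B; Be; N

O

Be is in period 2, group 2; B is in period 2, group 13; C is in period 2, group 14; N is in period 2, group 15; O is in period 2, group 16.
Smaller atoms with higher effective nuclear charge are more electronegative.
All lie in period 2, so electronegativity increases left to right.
The highest electronegativity among these belongs to O.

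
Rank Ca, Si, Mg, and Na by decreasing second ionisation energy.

Na > Si > Mg > Ca

After 1 electron has been removed, what remains? Ca⁺ still has 1 valence electron; Si⁺ still has 3 valence electrons; Mg⁺ still has 1 valence electron; Na⁺ is the bare [Ne] core.
Core electrons are held far more tightly than valence electrons, so Na tops the IE_2 order.
Valence configurations: Ca⁺ [Ar]4s¹, Si⁺ [Ne]3s²3p¹, Mg⁺ [Ne]3s¹.
Tabulated IE_2 (kJ/mol): Ca 1145, Si 1577, Mg 1451, Na 4562.
Putting it together, IE_2: Ca < Mg < Si < Na.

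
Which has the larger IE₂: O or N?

O

The second ionization energy removes an electron from the +1 ion. For each element: O⁺ still has 5 valence electrons; N⁺ still has 4 valence electrons.
All are still removing valence electrons, so compare the +1 ions as you would atoms: IE_2 generally rises across a period (higher Z_eff) and falls down a group (larger shell), subject to the usual subshell exceptions.
Valence configurations: O⁺ [He]2s²2p³, N⁺ [He]2s²2p².
The numbers (kJ/mol): O 3388, N 2856.
Overall IE_2 order: N < O.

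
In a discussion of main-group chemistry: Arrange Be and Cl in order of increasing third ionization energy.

Cl < Be

IE_3 is the cost of taking one more electron from the +2 cation: Be²⁺ is the bare [He] core; Cl²⁺ still has 5 valence electrons.
Core electrons are held far more tightly than valence electrons, so Be tops the IE_3 order.
The numbers (kJ/mol): Be 14849, Cl 3822.
Hence IE_3: Cl < Be.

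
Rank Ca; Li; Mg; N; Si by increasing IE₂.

After 1 electron has been removed, what remains? Ca⁺ still has 1 valence electron; Li⁺ is the bare [He] core; Mg⁺ still has 1 valence electron; N⁺ still has 4 valence electrons; Si⁺ still has 3 valence electrons.
Core electrons are held far more tightly than valence electrons, so Li tops the IE_2 order.
Valence configurations: Ca⁺ [Ar]4s¹, Mg⁺ [Ne]3s¹, N⁺ [He]2s²2p², Si⁺ [Ne]3s²3p¹.
Tabulated IE_2 (kJ/mol): Ca 1145, Li 7298, Mg 1451, N 2856, Si 1577.
Putting it together, IE_2: Ca < Mg < Si < N < Li.

Ca < Mg < Si < N < Li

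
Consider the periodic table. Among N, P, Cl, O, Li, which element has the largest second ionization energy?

Li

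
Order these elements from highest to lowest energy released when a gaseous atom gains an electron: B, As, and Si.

Si, As, B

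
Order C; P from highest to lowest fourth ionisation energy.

IE_4 is the cost of taking one more electron from the +3 cation: C³⁺ still has 1 valence electron; P³⁺ still has 2 valence electrons.
All are still removing valence electrons, so compare the +3 ions as you would atoms: IE_4 generally rises across a period (higher Z_eff) and falls down a group (larger shell), subject to the usual subshell exceptions.
Valence configurations: C³⁺ [He]2s¹, P³⁺ [Ne]3s².
Tabulated IE_4 (kJ/mol): C 6223, P 4964.
Overall IE_4 order: P < C.

C, P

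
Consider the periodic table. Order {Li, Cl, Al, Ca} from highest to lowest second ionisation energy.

Li > Cl > Al > Ca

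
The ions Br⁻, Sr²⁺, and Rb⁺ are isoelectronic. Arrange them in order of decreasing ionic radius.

Br⁻ > Rb⁺ > Sr²⁺

All of these have 36 electrons, so size is governed by nuclear charge alone: the more protons, the stronger the pull on the same electron cloud, and the smaller the ion.
Nuclear charges: Sr²⁺ (Z=38), Rb⁺ (Z=37), Br⁻ (Z=35).
Largest to smallest: Br⁻ > Rb⁺ > Sr²⁺.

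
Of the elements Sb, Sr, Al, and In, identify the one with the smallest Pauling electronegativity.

Al is in period 3, group 13; Sr is in period 5, group 2; In is in period 5, group 13; Sb is in period 5, group 15.
EN rises left→right (higher Z_eff, smaller atoms) and falls top→bottom (larger, more shielded atoms).
These span different periods and groups, so the two trends combine.
Al > Sr: relative to Sr, both the across-period and down-group shifts push Al's electronegativity up.
In > Al: this pair runs against the simple trend — see the exception note.
Sb > In: both are in period 5; the period trend gives Sb the larger value.
Note the exception: In has a higher electronegativity than Al, contrary to the simple trend — poor shielding by filled d (and f) subshells raises the heavier element's effective nuclear charge more than the simple down-group trend predicts.
For reference (Pauling): Al 1.61, Sr 0.95, In 1.78, Sb 2.05.
The smallest Pauling electronegativity among these belongs to Sr.

Sr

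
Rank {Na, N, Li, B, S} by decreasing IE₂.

Li, Na, N, B, S

After 1 electron has been removed, what remains? Na⁺ is the bare [Ne] core; N⁺ still has 4 valence electrons; Li⁺ is the bare [He] core; B⁺ still has 2 valence electrons; S⁺ still has 5 valence electrons.
Core electrons are held far more tightly than valence electrons, so Na and Li top the IE_2 order.
Valence configurations: N⁺ [He]2s²2p², B⁺ [He]2s², S⁺ [Ne]3s²3p³.
Tabulated IE_2 (kJ/mol): Na 4562, N 2856, Li 7298, B 2427, S 2252.
Putting it together, IE_2: S < B < N < Na < Li.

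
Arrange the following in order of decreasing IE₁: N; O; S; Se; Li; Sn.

Li is in period 2, group 1; N is in period 2, group 15; O is in period 2, group 16; S is in period 3, group 16; Se is in period 4, group 16; Sn is in period 5, group 14.
First ionization energy rises across a period (greater Z_eff holds electrons more tightly) and falls down a group (valence electrons are farther from the nucleus).
Here both period and group differ, so the two effects have to be weighed against each other.
Sn > Li: the two effects oppose for this pair; the across-period effect wins (709 vs 520 kJ/mol).
Se > Sn: relative to Sn, both the across-period and down-group shifts push Se's first ionization energy up.
S > Se: S sits above Se in group 16, so the down-group effect alone puts S higher.
O > S: they share group 16; the group trend gives O the larger value.
N > O: this pair runs against the simple trend — see the exception note.
Note the exception: N has a higher first ionization energy than O, contrary to the simple trend — pairing an electron in O's 2p⁴ costs repulsion energy, so O ionizes more easily than half-filled N (2p³).
For reference (kJ/mol): Li 520, N 1402, O 1314, S 1000, Se 941, Sn 709.
So from highest to lowest: N > O > S > Se > Sn > Li.

N > O > S > Se > Sn > Li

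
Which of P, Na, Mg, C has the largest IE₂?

Na

The second ionization energy removes an electron from the +1 ion. For each element: P⁺ still has 4 valence electrons; Na⁺ is the bare [Ne] core; Mg⁺ still has 1 valence electron; C⁺ still has 3 valence electrons.
Core electrons are held far more tightly than valence electrons, so Na tops the IE_2 order.
Valence configurations: P⁺ [Ne]3s²3p², Mg⁺ [Ne]3s¹, C⁺ [He]2s²2p¹.
The numbers (kJ/mol): P 1907, Na 4562, Mg 1451, C 2353.
Overall IE_2 order: Mg < P < C < Na.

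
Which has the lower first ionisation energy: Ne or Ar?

Removing the outermost electron gets harder across a period and easier down a group.
All are in group 18, so first ionization energy increases up the group.
So Ar has the lower first ionisation energy (Ar < Ne).

Ar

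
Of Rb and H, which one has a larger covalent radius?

Rb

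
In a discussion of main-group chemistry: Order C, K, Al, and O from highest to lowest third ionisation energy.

Consider each +2 ion: C²⁺ still has 2 valence electrons; K²⁺ is already 1 electron into the core; Al²⁺ still has 1 valence electron; O²⁺ still has 4 valence electrons.
Usually core removal costs more than valence removal, but here the competition is close: a tightly held n=2 valence electron can cost more to remove than an n=3 core electron, so the actual values have to decide it.
Valence configurations: C²⁺ [He]2s², Al²⁺ [Ne]3s¹, O²⁺ [He]2s²2p².
Tabulated IE_3 (kJ/mol): C 4620, K 4420, Al 2745, O 5300.
Putting it together, IE_3: Al < K < C < O.

O, C, K, Al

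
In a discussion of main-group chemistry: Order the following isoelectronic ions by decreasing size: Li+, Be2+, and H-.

H-, Li+, Be2+

All of these have 2 electrons, so size is governed by nuclear charge alone: the more protons, the stronger the pull on the same electron cloud, and the smaller the ion.
Nuclear charges: Be2+ (Z=4), Li+ (Z=3), H- (Z=1).
Largest to smallest: H- > Li+ > Be2+.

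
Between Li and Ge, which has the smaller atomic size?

Li is in period 2, group 1; Ge is in period 4, group 14.
Across a period the added protons contract the valence shell; down a group each new principal shell makes the atom larger.
Neither a single period nor a single group — weigh both effects.
Li > Ge: period and group pull opposite ways; the across-period shift dominates (133 vs 121 pm).
Tabulated atomic radius (pm): Li 133, Ge 121.
So Ge has the smaller atomic size (Ge < Li).

Ge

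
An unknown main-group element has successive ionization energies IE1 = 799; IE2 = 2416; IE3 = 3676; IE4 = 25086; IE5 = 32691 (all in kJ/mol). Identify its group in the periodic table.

Group 13

Look for the largest jump between consecutive ionization energies: IE4/IE3 ≈ 6.8, far larger than any earlier ratio.
That jump marks the point where a core electron is being removed. So the atom has 3 valence electrons.
A main-group element with 3 valence electrons is in group 13.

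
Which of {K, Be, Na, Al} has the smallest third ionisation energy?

Al

IE_3 is the cost of taking one more electron from the +2 cation: K²⁺ is already 1 electron into the core; Be²⁺ is the bare [He] core; Na²⁺ is already 1 electron into the core; Al²⁺ still has 1 valence electron.
Pulling an electron out of a noble-gas core costs far more than removing a remaining valence electron, so K, Na and Be sit at the high end of IE_3.
Approximate IE_3 values (kJ/mol): K 4420, Be 14849, Na 6910, Al 2745.
Putting it together, IE_3: Al < K < Na < Be.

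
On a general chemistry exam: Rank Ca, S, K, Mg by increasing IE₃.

S, K, Ca, Mg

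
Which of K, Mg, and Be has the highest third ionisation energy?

Be

After 2 electrons have been removed, what remains? K²⁺ is already 1 electron into the core; Mg²⁺ is the bare [Ne] core; Be²⁺ is the bare [He] core.
All of these are removing an electron from a noble-gas core or deeper; the smaller core (lower principal quantum number) is held far more tightly, and within a period the higher nuclear charge binds the same core more tightly.
Approximate IE_3 values (kJ/mol): K 4420, Mg 7733, Be 14849.
Putting it together, IE_3: K < Mg < Be.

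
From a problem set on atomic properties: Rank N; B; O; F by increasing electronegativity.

B < N < O < F

Electronegativity increases across a period and decreases down a group, tracking effective nuclear charge and atomic size.
All lie in period 2, so electronegativity increases left to right.
So from lowest to highest: B < N < O < F.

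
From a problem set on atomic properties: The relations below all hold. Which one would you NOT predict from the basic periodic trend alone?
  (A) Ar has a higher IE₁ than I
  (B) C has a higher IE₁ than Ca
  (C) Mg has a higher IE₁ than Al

(C)

The general trend: IE₁ increases across a period and decreases down a group.
(A) Ar (period 3, group 18) vs I (period 5, group 17): the stated order agrees with the simple trend.
(B) C (period 2, group 14) vs Ca (period 4, group 2): the stated order agrees with the simple trend.
(C) Mg (period 3, group 2) vs Al (period 3, group 13): the stated order contradicts the simple trend.
The exception is (C): Al's single 3p electron is easier to remove than one from Mg's filled 3s².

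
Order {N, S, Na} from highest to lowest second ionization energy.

The second ionization energy removes an electron from the +1 ion. For each element: N⁺ still has 4 valence electrons; S⁺ still has 5 valence electrons; Na⁺ is the bare [Ne] core.
Pulling an electron out of a noble-gas core costs far more than removing a remaining valence electron, so Na sits at the high end of IE_2.
Valence configurations: N⁺ [He]2s²2p², S⁺ [Ne]3s²3p³.
Tabulated IE_2 (kJ/mol): N 2856, S 2252, Na 4562.
Overall IE_2 order: S < N < Na.

Na > N > S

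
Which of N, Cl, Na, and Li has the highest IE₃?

After 2 electrons have been removed, what remains? N²⁺ still has 3 valence electrons; Cl²⁺ still has 5 valence electrons; Na²⁺ is already 1 electron into the core; Li²⁺ is already 1 electron into the core.
Core electrons are held far more tightly than valence electrons, so Na and Li top the IE_3 order.
Valence configurations: N²⁺ [He]2s²2p¹, Cl²⁺ [Ne]3s²3p³.
The numbers (kJ/mol): N 4578, Cl 3822, Na 6910, Li 11815.
So the third ionization energies run Cl < N < Na < Li.

Li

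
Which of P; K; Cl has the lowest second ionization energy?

The second ionization energy removes an electron from the +1 ion. For each element: P⁺ still has 4 valence electrons; K⁺ is the bare [Ar] core; Cl⁺ still has 6 valence electrons.
Breaking into a closed-shell core is much more expensive than removing a leftover valence electron — K has the largest IE_2 here.
Valence configurations: P⁺ [Ne]3s²3p², Cl⁺ [Ne]3s²3p⁴.
The numbers (kJ/mol): P 1907, K 3052, Cl 2298.
Putting it together, IE_2: P < Cl < K.

P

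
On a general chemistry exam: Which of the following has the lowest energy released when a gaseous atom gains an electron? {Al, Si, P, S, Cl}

Al

Al is in period 3, group 13; Si is in period 3, group 14; P is in period 3, group 15; S is in period 3, group 16; Cl is in period 3, group 17.
Adding an electron releases more energy for atoms nearer the top right (short of the noble gases).
All lie in period 3; the across-period trend (electron affinity increases left to right) applies, with the exception below.
Note the exception: Si has a higher electron affinity than P, contrary to the simple trend — adding an electron to P's half-filled 3p³ is unfavourable, so Si (3p²) has the more exothermic EA.
Tabulated electron affinity (kJ/mol): Al 42, Si 134, P 72, S 200, Cl 349.
The lowest energy released when a gaseous atom gains an electron among these belongs to Al.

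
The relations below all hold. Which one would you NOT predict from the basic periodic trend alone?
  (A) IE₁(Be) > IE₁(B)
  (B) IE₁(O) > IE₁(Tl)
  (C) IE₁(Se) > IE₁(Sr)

(A)

The general trend: first ionisation energy increases across a period and decreases down a group.
(A) Be (period 2, group 2) vs B (period 2, group 13): the stated order contradicts the simple trend.
(B) O (period 2, group 16) vs Tl (period 6, group 13): the stated order agrees with the simple trend.
(C) Se (period 4, group 16) vs Sr (period 5, group 2): the stated order agrees with the simple trend.
The exception is (A): removing B's lone 2p electron is easier than breaking Be's filled 2s².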